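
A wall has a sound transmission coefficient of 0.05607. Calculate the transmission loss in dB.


Given values:
  tau = 0.05607
Formula: TL = 10 * log10(1 / tau)
Compute 1 / tau = 1 / 0.05607 = 17.8348
Compute log10(17.8348) = 1.251268
TL = 10 * 1.251268 = 12.51

12.51 dB


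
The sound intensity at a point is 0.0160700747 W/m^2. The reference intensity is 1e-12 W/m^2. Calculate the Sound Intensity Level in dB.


Given values:
  I = 0.0160700747 W/m^2
  I_ref = 1e-12 W/m^2
Formula: SIL = 10 * log10(I / I_ref)
Compute ratio: I / I_ref = 16070074700
Compute log10: log10(16070074700) = 10.206018
Multiply: SIL = 10 * 10.206018 = 102.06

102.06 dB


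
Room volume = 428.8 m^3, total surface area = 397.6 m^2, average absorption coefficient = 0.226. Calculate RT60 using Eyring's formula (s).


Given values:
  V = 428.8 m^3, S = 397.6 m^2, alpha = 0.226
Formula: RT60 = 0.161 * V / (-S * ln(1 - alpha))
Compute ln(1 - 0.226) = ln(0.774) = -0.256183
Denominator: -397.6 * -0.256183 = 101.8584
Numerator: 0.161 * 428.8 = 69.0368
RT60 = 69.0368 / 101.8584 = 0.678

0.678 s


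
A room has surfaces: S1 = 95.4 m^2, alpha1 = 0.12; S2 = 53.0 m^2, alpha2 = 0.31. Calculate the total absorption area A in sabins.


Given surfaces:
  Surface 1: 95.4 * 0.12 = 11.448
  Surface 2: 53.0 * 0.31 = 16.43
Formula: A = sum(Si * alpha_i)
A = 11.448 + 16.43
A = 27.88

27.88 sabins


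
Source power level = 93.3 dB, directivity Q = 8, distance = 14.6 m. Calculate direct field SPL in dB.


Given values:
  Lw = 93.3 dB, Q = 8, r = 14.6 m
Formula: SPL = Lw + 10 * log10(Q / (4 * pi * r^2))
Compute 4 * pi * r^2 = 4 * pi * 14.6^2 = 2678.6476
Compute Q / denom = 8 / 2678.6476 = 0.00298658
Compute 10 * log10(0.00298658) = -25.2483
SPL = 93.3 + (-25.2483) = 68.05

68.05 dB


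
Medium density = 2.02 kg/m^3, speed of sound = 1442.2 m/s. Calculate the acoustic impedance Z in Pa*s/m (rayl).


Given values:
  rho = 2.02 kg/m^3
  c = 1442.2 m/s
Formula: Z = rho * c
Z = 2.02 * 1442.2
Z = 2913.24

2913.24 rayl


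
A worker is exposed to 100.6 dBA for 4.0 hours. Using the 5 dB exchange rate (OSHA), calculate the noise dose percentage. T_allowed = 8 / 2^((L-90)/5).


Given values:
  L = 100.6 dBA, T = 4.0 hours
Formula: T_allowed = 8 / 2^((L - 90) / 5)
Compute exponent: (100.6 - 90) / 5 = 2.12
Compute 2^(2.12) = 4.346939
T_allowed = 8 / 4.346939 = 1.840375 hours
Dose = (T / T_allowed) * 100
Dose = (4.0 / 1.840375) * 100 = 217.35

217.35 %


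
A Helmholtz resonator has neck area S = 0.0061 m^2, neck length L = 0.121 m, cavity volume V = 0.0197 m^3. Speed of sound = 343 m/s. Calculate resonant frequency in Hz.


Given values:
  S = 0.0061 m^2, L = 0.121 m, V = 0.0197 m^3, c = 343 m/s
Formula: f = (c / (2*pi)) * sqrt(S / (V * L))
Compute V * L = 0.0197 * 0.121 = 0.0023837
Compute S / (V * L) = 0.0061 / 0.0023837 = 2.559
Compute sqrt(2.559) = 1.599687
Compute c / (2*pi) = 343 / 6.283185 = 54.590148
f = 54.590148 * 1.599687 = 87.33

87.33 Hz


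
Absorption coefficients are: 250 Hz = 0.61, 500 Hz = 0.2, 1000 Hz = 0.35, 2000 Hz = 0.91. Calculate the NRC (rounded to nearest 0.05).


Given values:
  a_250 = 0.61, a_500 = 0.2
  a_1000 = 0.35, a_2000 = 0.91
Formula: NRC = (a250 + a500 + a1000 + a2000) / 4
Sum = 0.61 + 0.2 + 0.35 + 0.91 = 2.07
NRC = 2.07 / 4 = 0.5175
Rounded to nearest 0.05: 0.5

0.5


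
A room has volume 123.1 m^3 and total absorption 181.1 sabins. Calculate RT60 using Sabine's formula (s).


Given values:
  V = 123.1 m^3
  A = 181.1 sabins
Formula: RT60 = 0.161 * V / A
Numerator: 0.161 * 123.1 = 19.8191
RT60 = 19.8191 / 181.1 = 0.109

0.109 s


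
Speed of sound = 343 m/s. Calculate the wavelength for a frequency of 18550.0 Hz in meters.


Given values:
  c = 343 m/s, f = 18550.0 Hz
Formula: lambda = c / f
lambda = 343 / 18550.0
lambda = 0.0185

0.0185 m


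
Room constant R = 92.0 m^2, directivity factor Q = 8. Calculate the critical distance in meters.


Given values:
  R = 92.0 m^2, Q = 8
Formula: d_c = 0.141 * sqrt(Q * R)
Compute Q * R = 8 * 92.0 = 736.0
Compute sqrt(736.0) = 27.1293
d_c = 0.141 * 27.1293 = 3.825

3.825 m


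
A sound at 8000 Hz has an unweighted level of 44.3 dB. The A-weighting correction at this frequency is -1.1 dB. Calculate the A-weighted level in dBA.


Given values:
  SPL = 44.3 dB
  A-weighting at 8000 Hz = -1.1 dB
Formula: L_A = SPL + A_weight
L_A = 44.3 + (-1.1)
L_A = 43.2

43.2 dBA


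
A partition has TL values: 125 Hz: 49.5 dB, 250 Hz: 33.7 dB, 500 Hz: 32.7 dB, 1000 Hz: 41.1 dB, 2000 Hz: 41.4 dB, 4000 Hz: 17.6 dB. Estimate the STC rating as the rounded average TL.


Given TL values at each frequency:
  125 Hz: 49.5 dB
  250 Hz: 33.7 dB
  500 Hz: 32.7 dB
  1000 Hz: 41.1 dB
  2000 Hz: 41.4 dB
  4000 Hz: 17.6 dB
Formula: STC ~ round(average of TL values)
Sum = 49.5 + 33.7 + 32.7 + 41.1 + 41.4 + 17.6 = 216.0
Average = 216.0 / 6 = 36.0
Rounded: 36

36


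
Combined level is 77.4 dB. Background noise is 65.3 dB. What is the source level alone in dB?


Given values:
  L_total = 77.4 dB, L_bg = 65.3 dB
Formula: L_source = 10 * log10(10^(L_total/10) - 10^(L_bg/10))
Convert to linear:
  10^(77.4/10) = 54954087.3858
  10^(65.3/10) = 3388441.5614
Difference: 54954087.3858 - 3388441.5614 = 51565645.8244
L_source = 10 * log10(51565645.8244) = 77.12

77.12 dB


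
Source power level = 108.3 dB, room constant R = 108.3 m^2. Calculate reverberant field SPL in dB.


Given values:
  Lw = 108.3 dB, R = 108.3 m^2
Formula: SPL = Lw + 10 * log10(4 / R)
Compute 4 / R = 4 / 108.3 = 0.036934
Compute 10 * log10(0.036934) = -14.3257
SPL = 108.3 + (-14.3257) = 93.97

93.97 dB


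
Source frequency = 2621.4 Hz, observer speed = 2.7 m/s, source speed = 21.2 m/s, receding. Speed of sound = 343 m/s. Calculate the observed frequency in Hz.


Given values:
  f_s = 2621.4 Hz, v_o = 2.7 m/s, v_s = 21.2 m/s
  Direction: receding
Formula: f_o = f_s * (c - v_o) / (c + v_s)
Numerator: c - v_o = 343 - 2.7 = 340.3
Denominator: c + v_s = 343 + 21.2 = 364.2
f_o = 2621.4 * 340.3 / 364.2 = 2449.38

2449.38 Hz


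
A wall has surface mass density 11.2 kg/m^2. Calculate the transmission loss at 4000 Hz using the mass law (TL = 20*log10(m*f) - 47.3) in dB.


Given values:
  m = 11.2 kg/m^2, f = 4000 Hz
Formula: TL = 20 * log10(m * f) - 47.3
Compute m * f = 11.2 * 4000 = 44800.0
Compute log10(44800.0) = 4.651278
Compute 20 * 4.651278 = 93.0256
TL = 93.0256 - 47.3 = 45.73

45.73 dB


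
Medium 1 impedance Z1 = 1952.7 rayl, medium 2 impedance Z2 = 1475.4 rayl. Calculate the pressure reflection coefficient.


Given values:
  Z1 = 1952.7 rayl, Z2 = 1475.4 rayl
Formula: R = (Z2 - Z1) / (Z2 + Z1)
Numerator: Z2 - Z1 = 1475.4 - 1952.7 = -477.3
Denominator: Z2 + Z1 = 1475.4 + 1952.7 = 3428.1
R = -477.3 / 3428.1 = -0.1392

-0.1392


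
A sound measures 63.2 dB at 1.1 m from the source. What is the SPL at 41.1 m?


Given values:
  SPL1 = 63.2 dB, r1 = 1.1 m, r2 = 41.1 m
Formula: SPL2 = SPL1 - 20 * log10(r2 / r1)
Compute ratio: r2 / r1 = 41.1 / 1.1 = 37.3636
Compute log10: log10(37.3636) = 1.572449
Compute drop: 20 * 1.572449 = 31.449
SPL2 = 63.2 - 31.449 = 31.75

31.75 dB


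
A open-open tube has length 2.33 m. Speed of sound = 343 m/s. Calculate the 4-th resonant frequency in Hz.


Given values:
  Tube type: open-open, L = 2.33 m, c = 343 m/s, n = 4
Formula: f_n = n * c / (2 * L)
Compute 2 * L = 2 * 2.33 = 4.66
f = 4 * 343 / 4.66
f = 294.42

294.42 Hz


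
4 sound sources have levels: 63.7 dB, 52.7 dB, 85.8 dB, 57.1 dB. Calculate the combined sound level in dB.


Formula: L_total = 10 * log10( sum(10^(Li/10)) )
  Source 1: 10^(63.7/10) = 2344228.8153
  Source 2: 10^(52.7/10) = 186208.7137
  Source 3: 10^(85.8/10) = 380189396.3206
  Source 4: 10^(57.1/10) = 512861.384
Sum of linear values = 383232695.2336
L_total = 10 * log10(383232695.2336) = 85.83

85.83 dB


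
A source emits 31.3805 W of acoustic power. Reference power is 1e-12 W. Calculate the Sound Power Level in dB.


Given values:
  W = 31.3805 W
  W_ref = 1e-12 W
Formula: SWL = 10 * log10(W / W_ref)
Compute ratio: W / W_ref = 31380500000000
Compute log10: log10(31380500000000) = 13.49666
Multiply: SWL = 10 * 13.49666 = 134.97

134.97 dB


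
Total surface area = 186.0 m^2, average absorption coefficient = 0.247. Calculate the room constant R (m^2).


Given values:
  S = 186.0 m^2, alpha = 0.247
Formula: R = S * alpha / (1 - alpha)
Numerator: 186.0 * 0.247 = 45.942
Denominator: 1 - 0.247 = 0.753
R = 45.942 / 0.753 = 61.01

61.01 m^2


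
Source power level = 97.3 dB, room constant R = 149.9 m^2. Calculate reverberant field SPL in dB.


Given values:
  Lw = 97.3 dB, R = 149.9 m^2
Formula: SPL = Lw + 10 * log10(4 / R)
Compute 4 / R = 4 / 149.9 = 0.026684
Compute 10 * log10(0.026684) = -15.7375
SPL = 97.3 + (-15.7375) = 81.56

81.56 dB


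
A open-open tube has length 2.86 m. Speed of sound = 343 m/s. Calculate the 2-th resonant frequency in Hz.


Given values:
  Tube type: open-open, L = 2.86 m, c = 343 m/s, n = 2
Formula: f_n = n * c / (2 * L)
Compute 2 * L = 2 * 2.86 = 5.72
f = 2 * 343 / 5.72
f = 119.93

119.93 Hz


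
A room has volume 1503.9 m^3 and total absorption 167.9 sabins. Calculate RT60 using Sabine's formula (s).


Given values:
  V = 1503.9 m^3
  A = 167.9 sabins
Formula: RT60 = 0.161 * V / A
Numerator: 0.161 * 1503.9 = 242.1279
RT60 = 242.1279 / 167.9 = 1.442

1.442 s


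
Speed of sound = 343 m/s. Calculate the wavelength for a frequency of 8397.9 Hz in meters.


Given values:
  c = 343 m/s, f = 8397.9 Hz
Formula: lambda = c / f
lambda = 343 / 8397.9
lambda = 0.0408

0.0408 m


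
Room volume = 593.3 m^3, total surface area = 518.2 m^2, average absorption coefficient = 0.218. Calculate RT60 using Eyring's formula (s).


Given values:
  V = 593.3 m^3, S = 518.2 m^2, alpha = 0.218
Formula: RT60 = 0.161 * V / (-S * ln(1 - alpha))
Compute ln(1 - 0.218) = ln(0.782) = -0.245901
Denominator: -518.2 * -0.245901 = 127.4259
Numerator: 0.161 * 593.3 = 95.5213
RT60 = 95.5213 / 127.4259 = 0.75

0.75 s


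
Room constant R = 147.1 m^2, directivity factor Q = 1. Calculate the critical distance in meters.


Given values:
  R = 147.1 m^2, Q = 1
Formula: d_c = 0.141 * sqrt(Q * R)
Compute Q * R = 1 * 147.1 = 147.1
Compute sqrt(147.1) = 12.1285
d_c = 0.141 * 12.1285 = 1.71

1.71 m


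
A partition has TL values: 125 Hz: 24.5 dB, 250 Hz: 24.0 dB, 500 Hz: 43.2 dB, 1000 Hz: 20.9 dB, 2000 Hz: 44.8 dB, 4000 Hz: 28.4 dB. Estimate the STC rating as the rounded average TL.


Given TL values at each frequency:
  125 Hz: 24.5 dB
  250 Hz: 24.0 dB
  500 Hz: 43.2 dB
  1000 Hz: 20.9 dB
  2000 Hz: 44.8 dB
  4000 Hz: 28.4 dB
Formula: STC ~ round(average of TL values)
Sum = 24.5 + 24.0 + 43.2 + 20.9 + 44.8 + 28.4 = 185.8
Average = 185.8 / 6 = 30.97
Rounded: 31

31


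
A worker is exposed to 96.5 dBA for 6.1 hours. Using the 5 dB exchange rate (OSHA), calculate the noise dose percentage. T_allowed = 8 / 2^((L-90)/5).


Given values:
  L = 96.5 dBA, T = 6.1 hours
Formula: T_allowed = 8 / 2^((L - 90) / 5)
Compute exponent: (96.5 - 90) / 5 = 1.3
Compute 2^(1.3) = 2.462289
T_allowed = 8 / 2.462289 = 3.249009 hours
Dose = (T / T_allowed) * 100
Dose = (6.1 / 3.249009) * 100 = 187.75

187.75 %


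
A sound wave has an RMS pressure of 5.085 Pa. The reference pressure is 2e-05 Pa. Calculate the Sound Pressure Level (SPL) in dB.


Given values:
  p = 5.085 Pa
  p_ref = 2e-05 Pa
Formula: SPL = 20 * log10(p / p_ref)
Compute ratio: p / p_ref = 5.085 / 2e-05 = 254250
Compute log10: log10(254250) = 5.405261
Multiply: SPL = 20 * 5.405261 = 108.11

108.11 dB


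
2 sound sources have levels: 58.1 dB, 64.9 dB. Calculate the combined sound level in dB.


Formula: L_total = 10 * log10( sum(10^(Li/10)) )
  Source 1: 10^(58.1/10) = 645654.229
  Source 2: 10^(64.9/10) = 3090295.4325
Sum of linear values = 3735949.6615
L_total = 10 * log10(3735949.6615) = 65.72

65.72 dB


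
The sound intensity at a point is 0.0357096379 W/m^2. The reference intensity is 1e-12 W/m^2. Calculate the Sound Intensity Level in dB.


Given values:
  I = 0.0357096379 W/m^2
  I_ref = 1e-12 W/m^2
Formula: SIL = 10 * log10(I / I_ref)
Compute ratio: I / I_ref = 35709637900
Compute log10: log10(35709637900) = 10.552785
Multiply: SIL = 10 * 10.552785 = 105.53

105.53 dB


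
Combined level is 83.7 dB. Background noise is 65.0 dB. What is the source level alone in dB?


Given values:
  L_total = 83.7 dB, L_bg = 65.0 dB
Formula: L_source = 10 * log10(10^(L_total/10) - 10^(L_bg/10))
Convert to linear:
  10^(83.7/10) = 234422881.532
  10^(65.0/10) = 3162277.6602
Difference: 234422881.532 - 3162277.6602 = 231260603.8718
L_source = 10 * log10(231260603.8718) = 83.64

83.64 dB


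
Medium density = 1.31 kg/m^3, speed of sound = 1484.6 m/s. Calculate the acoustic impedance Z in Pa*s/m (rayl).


Given values:
  rho = 1.31 kg/m^3
  c = 1484.6 m/s
Formula: Z = rho * c
Z = 1.31 * 1484.6
Z = 1944.83

1944.83 rayl


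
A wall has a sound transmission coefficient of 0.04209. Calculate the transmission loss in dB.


Given values:
  tau = 0.04209
Formula: TL = 10 * log10(1 / tau)
Compute 1 / tau = 1 / 0.04209 = 23.7586
Compute log10(23.7586) = 1.375821
TL = 10 * 1.375821 = 13.76

13.76 dB


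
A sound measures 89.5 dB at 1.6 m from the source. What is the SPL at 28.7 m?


Given values:
  SPL1 = 89.5 dB, r1 = 1.6 m, r2 = 28.7 m
Formula: SPL2 = SPL1 - 20 * log10(r2 / r1)
Compute ratio: r2 / r1 = 28.7 / 1.6 = 17.9375
Compute log10: log10(17.9375) = 1.253762
Compute drop: 20 * 1.253762 = 25.0752
SPL2 = 89.5 - 25.0752 = 64.42

64.42 dB


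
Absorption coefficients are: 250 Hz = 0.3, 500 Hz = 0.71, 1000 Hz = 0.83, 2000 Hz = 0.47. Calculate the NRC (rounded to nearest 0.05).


Given values:
  a_250 = 0.3, a_500 = 0.71
  a_1000 = 0.83, a_2000 = 0.47
Formula: NRC = (a250 + a500 + a1000 + a2000) / 4
Sum = 0.3 + 0.71 + 0.83 + 0.47 = 2.31
NRC = 2.31 / 4 = 0.5775
Rounded to nearest 0.05: 0.6

0.6


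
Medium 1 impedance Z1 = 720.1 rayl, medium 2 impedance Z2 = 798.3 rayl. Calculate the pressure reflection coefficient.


Given values:
  Z1 = 720.1 rayl, Z2 = 798.3 rayl
Formula: R = (Z2 - Z1) / (Z2 + Z1)
Numerator: Z2 - Z1 = 798.3 - 720.1 = 78.2
Denominator: Z2 + Z1 = 798.3 + 720.1 = 1518.4
R = 78.2 / 1518.4 = 0.0515

0.0515


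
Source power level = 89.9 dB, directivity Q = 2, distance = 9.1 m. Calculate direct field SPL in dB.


Given values:
  Lw = 89.9 dB, Q = 2, r = 9.1 m
Formula: SPL = Lw + 10 * log10(Q / (4 * pi * r^2))
Compute 4 * pi * r^2 = 4 * pi * 9.1^2 = 1040.6212
Compute Q / denom = 2 / 1040.6212 = 0.00192193
Compute 10 * log10(0.00192193) = -27.1626
SPL = 89.9 + (-27.1626) = 62.74

62.74 dB


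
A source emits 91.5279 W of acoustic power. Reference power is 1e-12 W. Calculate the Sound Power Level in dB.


Given values:
  W = 91.5279 W
  W_ref = 1e-12 W
Formula: SWL = 10 * log10(W / W_ref)
Compute ratio: W / W_ref = 91527900000000
Compute log10: log10(91527900000000) = 13.961553
Multiply: SWL = 10 * 13.961553 = 139.62

139.62 dB


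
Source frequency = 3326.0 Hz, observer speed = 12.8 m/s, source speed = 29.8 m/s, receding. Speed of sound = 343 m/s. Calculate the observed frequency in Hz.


Given values:
  f_s = 3326.0 Hz, v_o = 12.8 m/s, v_s = 29.8 m/s
  Direction: receding
Formula: f_o = f_s * (c - v_o) / (c + v_s)
Numerator: c - v_o = 343 - 12.8 = 330.2
Denominator: c + v_s = 343 + 29.8 = 372.8
f_o = 3326.0 * 330.2 / 372.8 = 2945.94

2945.94 Hz


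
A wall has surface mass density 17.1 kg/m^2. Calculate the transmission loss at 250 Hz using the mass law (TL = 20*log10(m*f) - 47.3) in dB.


Given values:
  m = 17.1 kg/m^2, f = 250 Hz
Formula: TL = 20 * log10(m * f) - 47.3
Compute m * f = 17.1 * 250 = 4275.0
Compute log10(4275.0) = 3.630936
Compute 20 * 3.630936 = 72.6187
TL = 72.6187 - 47.3 = 25.32

25.32 dB


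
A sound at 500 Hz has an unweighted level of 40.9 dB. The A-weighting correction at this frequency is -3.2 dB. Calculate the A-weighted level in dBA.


Given values:
  SPL = 40.9 dB
  A-weighting at 500 Hz = -3.2 dB
Formula: L_A = SPL + A_weight
L_A = 40.9 + (-3.2)
L_A = 37.7

37.7 dBA


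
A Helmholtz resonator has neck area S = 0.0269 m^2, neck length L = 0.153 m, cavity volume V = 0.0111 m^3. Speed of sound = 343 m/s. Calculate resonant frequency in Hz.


Given values:
  S = 0.0269 m^2, L = 0.153 m, V = 0.0111 m^3, c = 343 m/s
Formula: f = (c / (2*pi)) * sqrt(S / (V * L))
Compute V * L = 0.0111 * 0.153 = 0.0016983
Compute S / (V * L) = 0.0269 / 0.0016983 = 15.8394
Compute sqrt(15.8394) = 3.979874
Compute c / (2*pi) = 343 / 6.283185 = 54.590148
f = 54.590148 * 3.979874 = 217.26

217.26 Hz


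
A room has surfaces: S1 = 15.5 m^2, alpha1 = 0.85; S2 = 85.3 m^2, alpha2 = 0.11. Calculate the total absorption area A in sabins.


Given surfaces:
  Surface 1: 15.5 * 0.85 = 13.175
  Surface 2: 85.3 * 0.11 = 9.383
Formula: A = sum(Si * alpha_i)
A = 13.175 + 9.383
A = 22.56

22.56 sabins


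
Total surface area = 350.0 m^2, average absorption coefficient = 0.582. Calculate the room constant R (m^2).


Given values:
  S = 350.0 m^2, alpha = 0.582
Formula: R = S * alpha / (1 - alpha)
Numerator: 350.0 * 0.582 = 203.7
Denominator: 1 - 0.582 = 0.418
R = 203.7 / 0.418 = 487.32

487.32 m^2


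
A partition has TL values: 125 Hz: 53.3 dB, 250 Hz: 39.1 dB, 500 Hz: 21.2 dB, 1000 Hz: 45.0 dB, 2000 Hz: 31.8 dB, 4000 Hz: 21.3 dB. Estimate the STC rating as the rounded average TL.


Given TL values at each frequency:
  125 Hz: 53.3 dB
  250 Hz: 39.1 dB
  500 Hz: 21.2 dB
  1000 Hz: 45.0 dB
  2000 Hz: 31.8 dB
  4000 Hz: 21.3 dB
Formula: STC ~ round(average of TL values)
Sum = 53.3 + 39.1 + 21.2 + 45.0 + 31.8 + 21.3 = 211.7
Average = 211.7 / 6 = 35.28
Rounded: 35

35


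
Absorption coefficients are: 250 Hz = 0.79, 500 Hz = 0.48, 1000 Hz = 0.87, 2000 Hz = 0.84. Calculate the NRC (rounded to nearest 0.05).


Given values:
  a_250 = 0.79, a_500 = 0.48
  a_1000 = 0.87, a_2000 = 0.84
Formula: NRC = (a250 + a500 + a1000 + a2000) / 4
Sum = 0.79 + 0.48 + 0.87 + 0.84 = 2.98
NRC = 2.98 / 4 = 0.745
Rounded to nearest 0.05: 0.75

0.75


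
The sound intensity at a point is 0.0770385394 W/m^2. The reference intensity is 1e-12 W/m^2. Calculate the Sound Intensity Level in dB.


Given values:
  I = 0.0770385394 W/m^2
  I_ref = 1e-12 W/m^2
Formula: SIL = 10 * log10(I / I_ref)
Compute ratio: I / I_ref = 77038539400
Compute log10: log10(77038539400) = 10.886708
Multiply: SIL = 10 * 10.886708 = 108.87

108.87 dB


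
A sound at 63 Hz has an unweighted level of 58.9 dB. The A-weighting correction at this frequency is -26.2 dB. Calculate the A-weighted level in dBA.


Given values:
  SPL = 58.9 dB
  A-weighting at 63 Hz = -26.2 dB
Formula: L_A = SPL + A_weight
L_A = 58.9 + (-26.2)
L_A = 32.7

32.7 dBA


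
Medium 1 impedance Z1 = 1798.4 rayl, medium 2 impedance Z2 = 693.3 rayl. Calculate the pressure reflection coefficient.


Given values:
  Z1 = 1798.4 rayl, Z2 = 693.3 rayl
Formula: R = (Z2 - Z1) / (Z2 + Z1)
Numerator: Z2 - Z1 = 693.3 - 1798.4 = -1105.1
Denominator: Z2 + Z1 = 693.3 + 1798.4 = 2491.7
R = -1105.1 / 2491.7 = -0.4435

-0.4435


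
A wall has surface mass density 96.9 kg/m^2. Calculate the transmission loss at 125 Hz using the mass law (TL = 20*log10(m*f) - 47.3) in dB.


Given values:
  m = 96.9 kg/m^2, f = 125 Hz
Formula: TL = 20 * log10(m * f) - 47.3
Compute m * f = 96.9 * 125 = 12112.5
Compute log10(12112.5) = 4.083234
Compute 20 * 4.083234 = 81.6647
TL = 81.6647 - 47.3 = 34.36

34.36 dB


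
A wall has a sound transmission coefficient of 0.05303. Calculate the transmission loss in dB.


Given values:
  tau = 0.05303
Formula: TL = 10 * log10(1 / tau)
Compute 1 / tau = 1 / 0.05303 = 18.8573
Compute log10(18.8573) = 1.27548
TL = 10 * 1.27548 = 12.75

12.75 dB


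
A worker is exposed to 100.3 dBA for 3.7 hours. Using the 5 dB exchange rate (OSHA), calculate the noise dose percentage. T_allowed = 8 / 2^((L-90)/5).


Given values:
  L = 100.3 dBA, T = 3.7 hours
Formula: T_allowed = 8 / 2^((L - 90) / 5)
Compute exponent: (100.3 - 90) / 5 = 2.06
Compute 2^(2.06) = 4.169863
T_allowed = 8 / 4.169863 = 1.918528 hours
Dose = (T / T_allowed) * 100
Dose = (3.7 / 1.918528) * 100 = 192.86

192.86 %


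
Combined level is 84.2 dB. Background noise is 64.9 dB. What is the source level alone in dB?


Given values:
  L_total = 84.2 dB, L_bg = 64.9 dB
Formula: L_source = 10 * log10(10^(L_total/10) - 10^(L_bg/10))
Convert to linear:
  10^(84.2/10) = 263026799.1895
  10^(64.9/10) = 3090295.4325
Difference: 263026799.1895 - 3090295.4325 = 259936503.757
L_source = 10 * log10(259936503.757) = 84.15

84.15 dB


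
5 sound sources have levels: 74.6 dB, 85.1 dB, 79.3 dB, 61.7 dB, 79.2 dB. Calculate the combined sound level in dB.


Formula: L_total = 10 * log10( sum(10^(Li/10)) )
  Source 1: 10^(74.6/10) = 28840315.0313
  Source 2: 10^(85.1/10) = 323593656.9296
  Source 3: 10^(79.3/10) = 85113803.8202
  Source 4: 10^(61.7/10) = 1479108.3882
  Source 5: 10^(79.2/10) = 83176377.1103
Sum of linear values = 522203261.2796
L_total = 10 * log10(522203261.2796) = 87.18

87.18 dB


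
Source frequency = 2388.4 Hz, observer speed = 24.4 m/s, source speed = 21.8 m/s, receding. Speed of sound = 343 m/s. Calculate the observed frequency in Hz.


Given values:
  f_s = 2388.4 Hz, v_o = 24.4 m/s, v_s = 21.8 m/s
  Direction: receding
Formula: f_o = f_s * (c - v_o) / (c + v_s)
Numerator: c - v_o = 343 - 24.4 = 318.6
Denominator: c + v_s = 343 + 21.8 = 364.8
f_o = 2388.4 * 318.6 / 364.8 = 2085.92

2085.92 Hz


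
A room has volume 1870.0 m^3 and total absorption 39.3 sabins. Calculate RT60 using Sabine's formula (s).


Given values:
  V = 1870.0 m^3
  A = 39.3 sabins
Formula: RT60 = 0.161 * V / A
Numerator: 0.161 * 1870.0 = 301.07
RT60 = 301.07 / 39.3 = 7.661

7.661 s


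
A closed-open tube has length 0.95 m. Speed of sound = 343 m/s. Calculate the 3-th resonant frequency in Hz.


Given values:
  Tube type: closed-open, L = 0.95 m, c = 343 m/s, n = 3
Formula: f_n = (2n - 1) * c / (4 * L)
Compute 2n - 1 = 2*3 - 1 = 5
Compute 4 * L = 4 * 0.95 = 3.8
f = 5 * 343 / 3.8
f = 451.32

451.32 Hz


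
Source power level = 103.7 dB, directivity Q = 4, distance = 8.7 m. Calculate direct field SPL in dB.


Given values:
  Lw = 103.7 dB, Q = 4, r = 8.7 m
Formula: SPL = Lw + 10 * log10(Q / (4 * pi * r^2))
Compute 4 * pi * r^2 = 4 * pi * 8.7^2 = 951.1486
Compute Q / denom = 4 / 951.1486 = 0.00420544
Compute 10 * log10(0.00420544) = -23.7619
SPL = 103.7 + (-23.7619) = 79.94

79.94 dB


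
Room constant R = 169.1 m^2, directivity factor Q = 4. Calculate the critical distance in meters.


Given values:
  R = 169.1 m^2, Q = 4
Formula: d_c = 0.141 * sqrt(Q * R)
Compute Q * R = 4 * 169.1 = 676.4
Compute sqrt(676.4) = 26.0077
d_c = 0.141 * 26.0077 = 3.667

3.667 m


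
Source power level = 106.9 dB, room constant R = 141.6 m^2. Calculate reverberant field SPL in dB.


Given values:
  Lw = 106.9 dB, R = 141.6 m^2
Formula: SPL = Lw + 10 * log10(4 / R)
Compute 4 / R = 4 / 141.6 = 0.028249
Compute 10 * log10(0.028249) = -15.49
SPL = 106.9 + (-15.49) = 91.41

91.41 dB


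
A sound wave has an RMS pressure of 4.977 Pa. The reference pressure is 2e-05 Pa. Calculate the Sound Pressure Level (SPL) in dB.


Given values:
  p = 4.977 Pa
  p_ref = 2e-05 Pa
Formula: SPL = 20 * log10(p / p_ref)
Compute ratio: p / p_ref = 4.977 / 2e-05 = 248850
Compute log10: log10(248850) = 5.395938
Multiply: SPL = 20 * 5.395938 = 107.92

107.92 dB


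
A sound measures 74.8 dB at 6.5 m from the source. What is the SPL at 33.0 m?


Given values:
  SPL1 = 74.8 dB, r1 = 6.5 m, r2 = 33.0 m
Formula: SPL2 = SPL1 - 20 * log10(r2 / r1)
Compute ratio: r2 / r1 = 33.0 / 6.5 = 5.0769
Compute log10: log10(5.0769) = 0.705599
Compute drop: 20 * 0.705599 = 14.112
SPL2 = 74.8 - 14.112 = 60.69

60.69 dB


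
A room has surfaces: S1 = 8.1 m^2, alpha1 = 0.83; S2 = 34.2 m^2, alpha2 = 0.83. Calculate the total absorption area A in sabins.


Given surfaces:
  Surface 1: 8.1 * 0.83 = 6.723
  Surface 2: 34.2 * 0.83 = 28.386
Formula: A = sum(Si * alpha_i)
A = 6.723 + 28.386
A = 35.11

35.11 sabins


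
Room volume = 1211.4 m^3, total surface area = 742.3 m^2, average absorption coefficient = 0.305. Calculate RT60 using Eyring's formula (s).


Given values:
  V = 1211.4 m^3, S = 742.3 m^2, alpha = 0.305
Formula: RT60 = 0.161 * V / (-S * ln(1 - alpha))
Compute ln(1 - 0.305) = ln(0.695) = -0.363843
Denominator: -742.3 * -0.363843 = 270.0807
Numerator: 0.161 * 1211.4 = 195.0354
RT60 = 195.0354 / 270.0807 = 0.722

0.722 s


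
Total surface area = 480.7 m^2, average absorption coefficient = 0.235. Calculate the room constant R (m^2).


Given values:
  S = 480.7 m^2, alpha = 0.235
Formula: R = S * alpha / (1 - alpha)
Numerator: 480.7 * 0.235 = 112.9645
Denominator: 1 - 0.235 = 0.765
R = 112.9645 / 0.765 = 147.67

147.67 m^2


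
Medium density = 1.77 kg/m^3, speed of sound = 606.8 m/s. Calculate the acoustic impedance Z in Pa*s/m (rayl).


Given values:
  rho = 1.77 kg/m^3
  c = 606.8 m/s
Formula: Z = rho * c
Z = 1.77 * 606.8
Z = 1074.04

1074.04 rayl


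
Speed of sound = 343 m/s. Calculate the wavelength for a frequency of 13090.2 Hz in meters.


Given values:
  c = 343 m/s, f = 13090.2 Hz
Formula: lambda = c / f
lambda = 343 / 13090.2
lambda = 0.0262

0.0262 m


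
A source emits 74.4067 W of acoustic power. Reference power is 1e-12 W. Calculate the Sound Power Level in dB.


Given values:
  W = 74.4067 W
  W_ref = 1e-12 W
Formula: SWL = 10 * log10(W / W_ref)
Compute ratio: W / W_ref = 74406700000000
Compute log10: log10(74406700000000) = 13.871612
Multiply: SWL = 10 * 13.871612 = 138.72

138.72 dB


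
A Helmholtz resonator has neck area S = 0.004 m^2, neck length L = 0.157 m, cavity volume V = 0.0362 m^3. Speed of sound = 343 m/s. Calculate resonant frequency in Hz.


Given values:
  S = 0.004 m^2, L = 0.157 m, V = 0.0362 m^3, c = 343 m/s
Formula: f = (c / (2*pi)) * sqrt(S / (V * L))
Compute V * L = 0.0362 * 0.157 = 0.0056834
Compute S / (V * L) = 0.004 / 0.0056834 = 0.7038
Compute sqrt(0.7038) = 0.838928
Compute c / (2*pi) = 343 / 6.283185 = 54.590148
f = 54.590148 * 0.838928 = 45.8

45.8 Hz


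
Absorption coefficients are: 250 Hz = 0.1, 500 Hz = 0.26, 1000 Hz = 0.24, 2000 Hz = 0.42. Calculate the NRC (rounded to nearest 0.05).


Given values:
  a_250 = 0.1, a_500 = 0.26
  a_1000 = 0.24, a_2000 = 0.42
Formula: NRC = (a250 + a500 + a1000 + a2000) / 4
Sum = 0.1 + 0.26 + 0.24 + 0.42 = 1.02
NRC = 1.02 / 4 = 0.255
Rounded to nearest 0.05: 0.25

0.25


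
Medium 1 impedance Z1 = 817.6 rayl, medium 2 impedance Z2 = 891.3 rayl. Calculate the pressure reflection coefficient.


Given values:
  Z1 = 817.6 rayl, Z2 = 891.3 rayl
Formula: R = (Z2 - Z1) / (Z2 + Z1)
Numerator: Z2 - Z1 = 891.3 - 817.6 = 73.7
Denominator: Z2 + Z1 = 891.3 + 817.6 = 1708.9
R = 73.7 / 1708.9 = 0.0431

0.0431


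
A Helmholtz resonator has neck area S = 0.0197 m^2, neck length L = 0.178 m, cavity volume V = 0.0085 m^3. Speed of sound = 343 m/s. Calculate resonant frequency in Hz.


Given values:
  S = 0.0197 m^2, L = 0.178 m, V = 0.0085 m^3, c = 343 m/s
Formula: f = (c / (2*pi)) * sqrt(S / (V * L))
Compute V * L = 0.0085 * 0.178 = 0.001513
Compute S / (V * L) = 0.0197 / 0.001513 = 13.0205
Compute sqrt(13.0205) = 3.608393
Compute c / (2*pi) = 343 / 6.283185 = 54.590148
f = 54.590148 * 3.608393 = 196.98

196.98 Hz


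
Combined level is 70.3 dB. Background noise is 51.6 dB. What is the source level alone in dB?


Given values:
  L_total = 70.3 dB, L_bg = 51.6 dB
Formula: L_source = 10 * log10(10^(L_total/10) - 10^(L_bg/10))
Convert to linear:
  10^(70.3/10) = 10715193.0524
  10^(51.6/10) = 144543.9771
Difference: 10715193.0524 - 144543.9771 = 10570649.0753
L_source = 10 * log10(10570649.0753) = 70.24

70.24 dB


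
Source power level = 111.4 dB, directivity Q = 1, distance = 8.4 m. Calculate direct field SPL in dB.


Given values:
  Lw = 111.4 dB, Q = 1, r = 8.4 m
Formula: SPL = Lw + 10 * log10(Q / (4 * pi * r^2))
Compute 4 * pi * r^2 = 4 * pi * 8.4^2 = 886.6831
Compute Q / denom = 1 / 886.6831 = 0.0011278
Compute 10 * log10(0.0011278) = -29.4777
SPL = 111.4 + (-29.4777) = 81.92

81.92 dB


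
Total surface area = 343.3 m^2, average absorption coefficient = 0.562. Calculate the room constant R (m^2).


Given values:
  S = 343.3 m^2, alpha = 0.562
Formula: R = S * alpha / (1 - alpha)
Numerator: 343.3 * 0.562 = 192.9346
Denominator: 1 - 0.562 = 0.438
R = 192.9346 / 0.438 = 440.49

440.49 m^2


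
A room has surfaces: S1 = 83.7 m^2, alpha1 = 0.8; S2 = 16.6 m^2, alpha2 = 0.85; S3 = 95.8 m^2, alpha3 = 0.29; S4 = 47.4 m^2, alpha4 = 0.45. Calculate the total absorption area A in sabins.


Given surfaces:
  Surface 1: 83.7 * 0.8 = 66.96
  Surface 2: 16.6 * 0.85 = 14.11
  Surface 3: 95.8 * 0.29 = 27.782
  Surface 4: 47.4 * 0.45 = 21.33
Formula: A = sum(Si * alpha_i)
A = 66.96 + 14.11 + 27.782 + 21.33
A = 130.18

130.18 sabins


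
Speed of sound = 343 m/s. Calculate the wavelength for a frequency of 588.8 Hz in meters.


Given values:
  c = 343 m/s, f = 588.8 Hz
Formula: lambda = c / f
lambda = 343 / 588.8
lambda = 0.5825

0.5825 m


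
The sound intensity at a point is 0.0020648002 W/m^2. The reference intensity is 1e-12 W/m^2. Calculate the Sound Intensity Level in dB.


Given values:
  I = 0.0020648002 W/m^2
  I_ref = 1e-12 W/m^2
Formula: SIL = 10 * log10(I / I_ref)
Compute ratio: I / I_ref = 2064800200
Compute log10: log10(2064800200) = 9.314878
Multiply: SIL = 10 * 9.314878 = 93.15

93.15 dB


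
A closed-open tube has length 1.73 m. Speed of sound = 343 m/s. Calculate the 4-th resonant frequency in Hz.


Given values:
  Tube type: closed-open, L = 1.73 m, c = 343 m/s, n = 4
Formula: f_n = (2n - 1) * c / (4 * L)
Compute 2n - 1 = 2*4 - 1 = 7
Compute 4 * L = 4 * 1.73 = 6.92
f = 7 * 343 / 6.92
f = 346.97

346.97 Hz


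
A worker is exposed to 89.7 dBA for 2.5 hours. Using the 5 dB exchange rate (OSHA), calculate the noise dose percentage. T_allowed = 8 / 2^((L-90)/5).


Given values:
  L = 89.7 dBA, T = 2.5 hours
Formula: T_allowed = 8 / 2^((L - 90) / 5)
Compute exponent: (89.7 - 90) / 5 = -0.06
Compute 2^(-0.06) = 0.959264
T_allowed = 8 / 0.959264 = 8.339727 hours
Dose = (T / T_allowed) * 100
Dose = (2.5 / 8.339727) * 100 = 29.98

29.98 %


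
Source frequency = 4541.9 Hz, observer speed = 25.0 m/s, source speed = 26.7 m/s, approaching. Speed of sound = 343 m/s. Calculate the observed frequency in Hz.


Given values:
  f_s = 4541.9 Hz, v_o = 25.0 m/s, v_s = 26.7 m/s
  Direction: approaching
Formula: f_o = f_s * (c + v_o) / (c - v_s)
Numerator: c + v_o = 343 + 25.0 = 368.0
Denominator: c - v_s = 343 - 26.7 = 316.3
f_o = 4541.9 * 368.0 / 316.3 = 5284.28

5284.28 Hz


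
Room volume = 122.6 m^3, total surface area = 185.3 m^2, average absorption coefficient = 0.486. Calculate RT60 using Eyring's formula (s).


Given values:
  V = 122.6 m^3, S = 185.3 m^2, alpha = 0.486
Formula: RT60 = 0.161 * V / (-S * ln(1 - alpha))
Compute ln(1 - 0.486) = ln(0.514) = -0.665532
Denominator: -185.3 * -0.665532 = 123.3231
Numerator: 0.161 * 122.6 = 19.7386
RT60 = 19.7386 / 123.3231 = 0.16

0.16 s


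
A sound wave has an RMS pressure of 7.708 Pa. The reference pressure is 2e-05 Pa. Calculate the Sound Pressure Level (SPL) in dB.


Given values:
  p = 7.708 Pa
  p_ref = 2e-05 Pa
Formula: SPL = 20 * log10(p / p_ref)
Compute ratio: p / p_ref = 7.708 / 2e-05 = 385400
Compute log10: log10(385400) = 5.585912
Multiply: SPL = 20 * 5.585912 = 111.72

111.72 dB


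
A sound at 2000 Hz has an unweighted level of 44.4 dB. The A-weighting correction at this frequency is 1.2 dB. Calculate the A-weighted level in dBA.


Given values:
  SPL = 44.4 dB
  A-weighting at 2000 Hz = 1.2 dB
Formula: L_A = SPL + A_weight
L_A = 44.4 + (1.2)
L_A = 45.6

45.6 dBA


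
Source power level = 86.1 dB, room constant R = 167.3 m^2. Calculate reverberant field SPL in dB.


Given values:
  Lw = 86.1 dB, R = 167.3 m^2
Formula: SPL = Lw + 10 * log10(4 / R)
Compute 4 / R = 4 / 167.3 = 0.023909
Compute 10 * log10(0.023909) = -16.2144
SPL = 86.1 + (-16.2144) = 69.89

69.89 dB


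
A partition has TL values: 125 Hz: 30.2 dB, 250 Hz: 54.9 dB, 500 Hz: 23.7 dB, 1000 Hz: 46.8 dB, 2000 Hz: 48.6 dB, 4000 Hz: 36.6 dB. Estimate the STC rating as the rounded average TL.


Given TL values at each frequency:
  125 Hz: 30.2 dB
  250 Hz: 54.9 dB
  500 Hz: 23.7 dB
  1000 Hz: 46.8 dB
  2000 Hz: 48.6 dB
  4000 Hz: 36.6 dB
Formula: STC ~ round(average of TL values)
Sum = 30.2 + 54.9 + 23.7 + 46.8 + 48.6 + 36.6 = 240.8
Average = 240.8 / 6 = 40.13
Rounded: 40

40


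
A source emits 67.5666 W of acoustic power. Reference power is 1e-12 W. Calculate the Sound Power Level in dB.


Given values:
  W = 67.5666 W
  W_ref = 1e-12 W
Formula: SWL = 10 * log10(W / W_ref)
Compute ratio: W / W_ref = 67566600000000
Compute log10: log10(67566600000000) = 13.829732
Multiply: SWL = 10 * 13.829732 = 138.3

138.3 dB


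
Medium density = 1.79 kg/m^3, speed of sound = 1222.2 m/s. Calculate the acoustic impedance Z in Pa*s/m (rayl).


Given values:
  rho = 1.79 kg/m^3
  c = 1222.2 m/s
Formula: Z = rho * c
Z = 1.79 * 1222.2
Z = 2187.74

2187.74 rayl


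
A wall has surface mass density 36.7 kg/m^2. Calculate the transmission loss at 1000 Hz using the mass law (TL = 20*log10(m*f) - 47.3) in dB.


Given values:
  m = 36.7 kg/m^2, f = 1000 Hz
Formula: TL = 20 * log10(m * f) - 47.3
Compute m * f = 36.7 * 1000 = 36700.0
Compute log10(36700.0) = 4.564666
Compute 20 * 4.564666 = 91.2933
TL = 91.2933 - 47.3 = 43.99

43.99 dB


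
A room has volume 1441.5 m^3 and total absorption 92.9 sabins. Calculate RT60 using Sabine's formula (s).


Given values:
  V = 1441.5 m^3
  A = 92.9 sabins
Formula: RT60 = 0.161 * V / A
Numerator: 0.161 * 1441.5 = 232.0815
RT60 = 232.0815 / 92.9 = 2.498

2.498 s


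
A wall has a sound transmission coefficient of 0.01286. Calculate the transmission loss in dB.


Given values:
  tau = 0.01286
Formula: TL = 10 * log10(1 / tau)
Compute 1 / tau = 1 / 0.01286 = 77.7605
Compute log10(77.7605) = 1.890759
TL = 10 * 1.890759 = 18.91

18.91 dB


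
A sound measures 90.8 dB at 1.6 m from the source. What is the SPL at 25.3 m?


Given values:
  SPL1 = 90.8 dB, r1 = 1.6 m, r2 = 25.3 m
Formula: SPL2 = SPL1 - 20 * log10(r2 / r1)
Compute ratio: r2 / r1 = 25.3 / 1.6 = 15.8125
Compute log10: log10(15.8125) = 1.199001
Compute drop: 20 * 1.199001 = 23.98
SPL2 = 90.8 - 23.98 = 66.82

66.82 dB


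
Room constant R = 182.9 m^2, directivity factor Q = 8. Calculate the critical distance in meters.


Given values:
  R = 182.9 m^2, Q = 8
Formula: d_c = 0.141 * sqrt(Q * R)
Compute Q * R = 8 * 182.9 = 1463.2
Compute sqrt(1463.2) = 38.2518
d_c = 0.141 * 38.2518 = 5.394

5.394 m


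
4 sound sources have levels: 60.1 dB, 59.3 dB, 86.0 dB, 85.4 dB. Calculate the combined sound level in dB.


Formula: L_total = 10 * log10( sum(10^(Li/10)) )
  Source 1: 10^(60.1/10) = 1023292.9923
  Source 2: 10^(59.3/10) = 851138.0382
  Source 3: 10^(86.0/10) = 398107170.5535
  Source 4: 10^(85.4/10) = 346736850.4525
Sum of linear values = 746718452.0365
L_total = 10 * log10(746718452.0365) = 88.73

88.73 dB


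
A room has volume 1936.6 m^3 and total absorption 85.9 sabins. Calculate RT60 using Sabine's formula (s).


Given values:
  V = 1936.6 m^3
  A = 85.9 sabins
Formula: RT60 = 0.161 * V / A
Numerator: 0.161 * 1936.6 = 311.7926
RT60 = 311.7926 / 85.9 = 3.63

3.63 s


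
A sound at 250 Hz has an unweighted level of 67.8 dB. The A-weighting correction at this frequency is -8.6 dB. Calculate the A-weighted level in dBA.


Given values:
  SPL = 67.8 dB
  A-weighting at 250 Hz = -8.6 dB
Formula: L_A = SPL + A_weight
L_A = 67.8 + (-8.6)
L_A = 59.2

59.2 dBA


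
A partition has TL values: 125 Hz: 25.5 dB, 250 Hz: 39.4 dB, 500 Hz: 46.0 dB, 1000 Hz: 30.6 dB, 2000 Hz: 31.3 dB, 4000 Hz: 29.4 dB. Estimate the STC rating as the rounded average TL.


Given TL values at each frequency:
  125 Hz: 25.5 dB
  250 Hz: 39.4 dB
  500 Hz: 46.0 dB
  1000 Hz: 30.6 dB
  2000 Hz: 31.3 dB
  4000 Hz: 29.4 dB
Formula: STC ~ round(average of TL values)
Sum = 25.5 + 39.4 + 46.0 + 30.6 + 31.3 + 29.4 = 202.2
Average = 202.2 / 6 = 33.7
Rounded: 34

34


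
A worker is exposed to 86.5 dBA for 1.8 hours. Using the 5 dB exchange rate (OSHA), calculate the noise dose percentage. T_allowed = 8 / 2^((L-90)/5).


Given values:
  L = 86.5 dBA, T = 1.8 hours
Formula: T_allowed = 8 / 2^((L - 90) / 5)
Compute exponent: (86.5 - 90) / 5 = -0.7
Compute 2^(-0.7) = 0.615572
T_allowed = 8 / 0.615572 = 12.996043 hours
Dose = (T / T_allowed) * 100
Dose = (1.8 / 12.996043) * 100 = 13.85

13.85 %


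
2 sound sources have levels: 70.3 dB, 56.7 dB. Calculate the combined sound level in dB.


Formula: L_total = 10 * log10( sum(10^(Li/10)) )
  Source 1: 10^(70.3/10) = 10715193.0524
  Source 2: 10^(56.7/10) = 467735.1413
Sum of linear values = 11182928.1937
L_total = 10 * log10(11182928.1937) = 70.49

70.49 dB


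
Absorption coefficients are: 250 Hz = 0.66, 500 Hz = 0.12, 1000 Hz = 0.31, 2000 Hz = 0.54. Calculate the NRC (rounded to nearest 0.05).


Given values:
  a_250 = 0.66, a_500 = 0.12
  a_1000 = 0.31, a_2000 = 0.54
Formula: NRC = (a250 + a500 + a1000 + a2000) / 4
Sum = 0.66 + 0.12 + 0.31 + 0.54 = 1.63
NRC = 1.63 / 4 = 0.4075
Rounded to nearest 0.05: 0.4

0.4


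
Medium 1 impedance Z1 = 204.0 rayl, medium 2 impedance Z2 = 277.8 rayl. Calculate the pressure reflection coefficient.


Given values:
  Z1 = 204.0 rayl, Z2 = 277.8 rayl
Formula: R = (Z2 - Z1) / (Z2 + Z1)
Numerator: Z2 - Z1 = 277.8 - 204.0 = 73.8
Denominator: Z2 + Z1 = 277.8 + 204.0 = 481.8
R = 73.8 / 481.8 = 0.1532

0.1532


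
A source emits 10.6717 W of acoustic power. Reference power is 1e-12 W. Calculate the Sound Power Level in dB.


Given values:
  W = 10.6717 W
  W_ref = 1e-12 W
Formula: SWL = 10 * log10(W / W_ref)
Compute ratio: W / W_ref = 10671700000000
Compute log10: log10(10671700000000) = 13.028234
Multiply: SWL = 10 * 13.028234 = 130.28

130.28 dB


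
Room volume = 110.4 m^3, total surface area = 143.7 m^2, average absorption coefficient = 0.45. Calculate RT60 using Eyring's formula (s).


Given values:
  V = 110.4 m^3, S = 143.7 m^2, alpha = 0.45
Formula: RT60 = 0.161 * V / (-S * ln(1 - alpha))
Compute ln(1 - 0.45) = ln(0.55) = -0.597837
Denominator: -143.7 * -0.597837 = 85.9092
Numerator: 0.161 * 110.4 = 17.7744
RT60 = 17.7744 / 85.9092 = 0.207

0.207 s


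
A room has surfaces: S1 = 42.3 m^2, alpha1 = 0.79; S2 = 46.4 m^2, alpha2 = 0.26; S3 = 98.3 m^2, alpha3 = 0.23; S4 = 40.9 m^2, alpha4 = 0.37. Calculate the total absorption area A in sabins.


Given surfaces:
  Surface 1: 42.3 * 0.79 = 33.417
  Surface 2: 46.4 * 0.26 = 12.064
  Surface 3: 98.3 * 0.23 = 22.609
  Surface 4: 40.9 * 0.37 = 15.133
Formula: A = sum(Si * alpha_i)
A = 33.417 + 12.064 + 22.609 + 15.133
A = 83.22

83.22 sabins


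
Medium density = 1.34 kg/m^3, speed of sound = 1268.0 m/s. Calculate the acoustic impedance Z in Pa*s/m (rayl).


Given values:
  rho = 1.34 kg/m^3
  c = 1268.0 m/s
Formula: Z = rho * c
Z = 1.34 * 1268.0
Z = 1699.12

1699.12 rayl


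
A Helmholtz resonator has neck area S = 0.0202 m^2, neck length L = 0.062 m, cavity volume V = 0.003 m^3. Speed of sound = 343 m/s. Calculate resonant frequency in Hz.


Given values:
  S = 0.0202 m^2, L = 0.062 m, V = 0.003 m^3, c = 343 m/s
Formula: f = (c / (2*pi)) * sqrt(S / (V * L))
Compute V * L = 0.003 * 0.062 = 0.000186
Compute S / (V * L) = 0.0202 / 0.000186 = 108.6022
Compute sqrt(108.6022) = 10.421238
Compute c / (2*pi) = 343 / 6.283185 = 54.590148
f = 54.590148 * 10.421238 = 568.9

568.9 Hz


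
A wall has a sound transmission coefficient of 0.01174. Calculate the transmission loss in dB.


Given values:
  tau = 0.01174
Formula: TL = 10 * log10(1 / tau)
Compute 1 / tau = 1 / 0.01174 = 85.1789
Compute log10(85.1789) = 1.930332
TL = 10 * 1.930332 = 19.3

19.3 dB


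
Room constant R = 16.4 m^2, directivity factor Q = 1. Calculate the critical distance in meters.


Given values:
  R = 16.4 m^2, Q = 1
Formula: d_c = 0.141 * sqrt(Q * R)
Compute Q * R = 1 * 16.4 = 16.4
Compute sqrt(16.4) = 4.0497
d_c = 0.141 * 4.0497 = 0.571

0.571 m
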